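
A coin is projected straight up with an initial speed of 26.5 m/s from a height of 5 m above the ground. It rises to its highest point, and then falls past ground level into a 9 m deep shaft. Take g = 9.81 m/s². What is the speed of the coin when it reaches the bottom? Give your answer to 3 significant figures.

Phase 1 (rising): v₀ = 26.5 m/s, a = -9.81 m/s².
v = v₀ + at → t = (0 − 26.5) / -9.81 = 2.70 s
v² = v₀² + 2aΔx → Δx = (0² − 26.5²)/(2·-9.81) = 35.8 m

Phase 2 (falling): v₀ = 0 m/s, a = -9.81 m/s².
Falls 49.8 m from rest: t = √(2·49.8/9.81) = 3.19 s; v = g·t = 31.3 m/s.
Final speed = 31.3 m/s

31.3 m/s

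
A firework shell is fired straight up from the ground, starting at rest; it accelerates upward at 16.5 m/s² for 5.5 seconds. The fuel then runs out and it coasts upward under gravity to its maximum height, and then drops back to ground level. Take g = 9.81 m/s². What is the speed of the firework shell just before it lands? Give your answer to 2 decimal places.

114.59 m/s

Phase 1 (powered ascent): v₀ = 0 m/s, a = 16.5 m/s².
v = v₀ + at = 0 + (16.5)(5.5) = 90.8 m/s
Δx = v₀t + ½at² = 0·5.5 + 0.5·16.5·5.5² = 250 m

Phase 2 (coasting upward): v₀ = 90.8 m/s, a = -9.81 m/s².
v = v₀ + at → t = (0 − 90.8) / -9.81 = 9.25 s
v² = v₀² + 2aΔx → Δx = (0² − 90.8²)/(2·-9.81) = 420 m

Phase 3 (free fall): v₀ = 0 m/s, a = -9.81 m/s².
Falls 669 m from rest: t = √(2·669/9.81) = 11.7 s; v = g·t = 115 m/s.
Impact speed = 115 m/s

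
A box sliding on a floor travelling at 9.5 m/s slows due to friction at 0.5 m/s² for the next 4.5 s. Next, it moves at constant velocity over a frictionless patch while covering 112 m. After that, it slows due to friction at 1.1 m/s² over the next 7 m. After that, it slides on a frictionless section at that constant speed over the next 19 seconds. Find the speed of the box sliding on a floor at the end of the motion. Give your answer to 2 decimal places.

6.10 m/s

Phase 1 (decelerating): v₀ = 9.50 m/s, a = -0.5 m/s².
v = v₀ + at = 9.50 + (-0.5)(4.5) = 7.25 m/s
Δx = v₀t + ½at² = 9.50·4.5 + 0.5·-0.5·4.5² = 37.7 m

Phase 2 (constant speed): v₀ = 7.25 m/s, a = 0 m/s².
Constant speed: t = d/v = 112/7.25 = 15.4 s

Phase 3 (decelerating): v₀ = 7.25 m/s, a = -1.1 m/s².
v² = v₀² + 2aΔx = 7.25² + 2·-1.1·7 = 37.2 → v = 6.10 m/s
t = (v − v₀)/a = (6.10 − 7.25)/-1.1 = 1.05 s

Phase 4 (constant speed): v₀ = 6.10 m/s, a = 0 m/s².
v = v₀ + at = 6.10 + (0)(19) = 6.10 m/s
Δx = v₀t + ½at² = 6.10·19 + 0.5·0·19² = 116 m
Final speed = 6.10 m/s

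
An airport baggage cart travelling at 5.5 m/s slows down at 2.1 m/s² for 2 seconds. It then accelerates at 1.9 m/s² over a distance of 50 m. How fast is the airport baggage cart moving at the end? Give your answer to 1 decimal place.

13.8 m/s

Phase 1 (decelerating): v₀ = 5.50 m/s, a = -2.1 m/s².
v = v₀ + at = 5.50 + (-2.1)(2) = 1.30 m/s
Δx = v₀t + ½at² = 5.50·2 + 0.5·-2.1·2² = 6.80 m

Phase 2 (accelerating): v₀ = 1.30 m/s, a = 1.9 m/s².
v² = v₀² + 2aΔx = 1.30² + 2·1.9·50 = 192 → v = 13.8 m/s
t = (v − v₀)/a = (13.8 − 1.30)/1.9 = 6.60 s
Final speed = 13.8 m/s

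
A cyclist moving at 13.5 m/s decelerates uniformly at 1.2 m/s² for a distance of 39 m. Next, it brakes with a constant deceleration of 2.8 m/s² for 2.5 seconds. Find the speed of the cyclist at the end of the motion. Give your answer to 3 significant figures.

2.42 m/s

Phase 1 (decelerating): v₀ = 13.5 m/s, a = -1.2 m/s².
v² = v₀² + 2aΔx = 13.5² + 2·-1.2·39 = 88.7 → v = 9.42 m/s
t = (v − v₀)/a = (9.42 − 13.5)/-1.2 = 3.40 s

Phase 2 (decelerating): v₀ = 9.42 m/s, a = -2.8 m/s².
v = v₀ + at = 9.42 + (-2.8)(2.5) = 2.42 m/s
Δx = v₀t + ½at² = 9.42·2.5 + 0.5·-2.8·2.5² = 14.8 m
Final speed = 2.42 m/s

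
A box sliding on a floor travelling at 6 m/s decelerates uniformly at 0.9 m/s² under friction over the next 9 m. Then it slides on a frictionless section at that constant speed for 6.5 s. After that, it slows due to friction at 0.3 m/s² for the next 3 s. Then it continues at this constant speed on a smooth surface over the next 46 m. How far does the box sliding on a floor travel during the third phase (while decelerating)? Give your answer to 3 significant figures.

12.0 m

Phase 1 (decelerating): v₀ = 6.00 m/s, a = -0.9 m/s².
v² = v₀² + 2aΔx = 6.00² + 2·-0.9·9 = 19.8 → v = 4.45 m/s
t = (v − v₀)/a = (4.45 − 6.00)/-0.9 = 1.72 s

Phase 2 (constant speed): v₀ = 4.45 m/s, a = 0 m/s².
v = v₀ + at = 4.45 + (0)(6.5) = 4.45 m/s
Δx = v₀t + ½at² = 4.45·6.5 + 0.5·0·6.5² = 28.9 m

Phase 3 (decelerating): v₀ = 4.45 m/s, a = -0.3 m/s².
v = v₀ + at = 4.45 + (-0.3)(3) = 3.55 m/s
Δx = v₀t + ½at² = 4.45·3 + 0.5·-0.3·3² = 12.0 m
Distance in phase 3 = 12.0 m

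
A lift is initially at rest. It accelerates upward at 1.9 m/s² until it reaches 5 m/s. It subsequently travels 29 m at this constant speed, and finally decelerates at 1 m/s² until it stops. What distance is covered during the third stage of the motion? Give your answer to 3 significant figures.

12.5 m

Phase 1 (accelerating): v₀ = 0 m/s, a = 1.9 m/s².
v = v₀ + at → t = (5 − 0) / 1.9 = 2.63 s
v² = v₀² + 2aΔx → Δx = (5² − 0²)/(2·1.9) = 6.58 m

Phase 2 (constant speed): v₀ = 5.00 m/s, a = 0 m/s².
Constant speed: t = d/v = 29/5.00 = 5.80 s

Phase 3 (decelerating): v₀ = 5.00 m/s, a = -1 m/s².
v = v₀ + at → t = (0 − 5.00) / -1 = 5.00 s
v² = v₀² + 2aΔx → Δx = (0² − 5.00²)/(2·-1) = 12.5 m
Distance in phase 3 = 12.5 m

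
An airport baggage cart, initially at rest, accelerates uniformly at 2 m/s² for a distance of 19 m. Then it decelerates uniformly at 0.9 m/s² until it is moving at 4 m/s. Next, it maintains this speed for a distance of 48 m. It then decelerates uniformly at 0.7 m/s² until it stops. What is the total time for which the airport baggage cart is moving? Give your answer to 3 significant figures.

Phase 1 (accelerating): v₀ = 0 m/s, a = 2 m/s².
v² = v₀² + 2aΔx = 0² + 2·2·19 = 76.0 → v = 8.72 m/s
t = (v − v₀)/a = (8.72 − 0)/2 = 4.36 s

Phase 2 (decelerating): v₀ = 8.72 m/s, a = -0.9 m/s².
v = v₀ + at → t = (4 − 8.72) / -0.9 = 5.24 s
v² = v₀² + 2aΔx → Δx = (4² − 8.72²)/(2·-0.9) = 33.3 m

Phase 3 (constant speed): v₀ = 4.00 m/s, a = 0 m/s².
Constant speed: t = d/v = 48/4.00 = 12.0 s

Phase 4 (decelerating): v₀ = 4.00 m/s, a = -0.7 m/s².
v = v₀ + at → t = (0 − 4.00) / -0.7 = 5.71 s
v² = v₀² + 2aΔx → Δx = (0² − 4.00²)/(2·-0.7) = 11.4 m
Total time = 4.36 + 5.24 + 12.0 + 5.71 = 27.3 s

27.3 s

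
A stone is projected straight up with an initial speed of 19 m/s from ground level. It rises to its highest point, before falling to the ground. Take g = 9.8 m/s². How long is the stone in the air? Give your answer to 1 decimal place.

Phase 1 (rising): v₀ = 19.0 m/s, a = -9.8 m/s².
v = v₀ + at → t = (0 − 19.0) / -9.8 = 1.94 s
v² = v₀² + 2aΔx → Δx = (0² − 19.0²)/(2·-9.8) = 18.4 m

Phase 2 (falling): v₀ = 0 m/s, a = -9.8 m/s².
Falls 18.4 m from rest: t = √(2·18.4/9.8) = 1.94 s; v = g·t = 19.0 m/s.
Total time = 1.94 + 1.94 = 3.88 s

3.9 s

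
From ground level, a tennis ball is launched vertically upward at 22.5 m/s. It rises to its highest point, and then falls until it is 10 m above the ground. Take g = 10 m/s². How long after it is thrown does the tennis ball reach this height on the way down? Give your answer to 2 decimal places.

4.00 s

Phase 1 (rising): v₀ = 22.5 m/s, a = -10 m/s².
v = v₀ + at → t = (0 − 22.5) / -10 = 2.25 s
v² = v₀² + 2aΔx → Δx = (0² − 22.5²)/(2·-10) = 25.3 m

Phase 2 (falling): v₀ = 0 m/s, a = -10 m/s².
Falls 15.3 m from rest: t = √(2·15.3/10) = 1.75 s; v = g·t = 17.5 m/s.
Total time = 2.25 + 1.75 = 4.00 s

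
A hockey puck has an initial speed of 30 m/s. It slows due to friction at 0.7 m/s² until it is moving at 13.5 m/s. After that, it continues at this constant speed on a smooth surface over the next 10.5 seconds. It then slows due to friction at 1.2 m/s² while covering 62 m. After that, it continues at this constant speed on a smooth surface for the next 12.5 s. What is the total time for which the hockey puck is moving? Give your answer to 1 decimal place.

Phase 1 (decelerating): v₀ = 30.0 m/s, a = -0.7 m/s².
v = v₀ + at → t = (13.5 − 30.0) / -0.7 = 23.6 s
v² = v₀² + 2aΔx → Δx = (13.5² − 30.0²)/(2·-0.7) = 513 m

Phase 2 (constant speed): v₀ = 13.5 m/s, a = 0 m/s².
v = v₀ + at = 13.5 + (0)(10.5) = 13.5 m/s
Δx = v₀t + ½at² = 13.5·10.5 + 0.5·0·10.5² = 142 m

Phase 3 (decelerating): v₀ = 13.5 m/s, a = -1.2 m/s².
v² = v₀² + 2aΔx = 13.5² + 2·-1.2·62 = 33.5 → v = 5.78 m/s
t = (v − v₀)/a = (5.78 − 13.5)/-1.2 = 6.43 s

Phase 4 (constant speed): v₀ = 5.78 m/s, a = 0 m/s².
v = v₀ + at = 5.78 + (0)(12.5) = 5.78 m/s
Δx = v₀t + ½at² = 5.78·12.5 + 0.5·0·12.5² = 72.3 m
Total time = 23.6 + 10.5 + 6.43 + 12.5 = 53.0 s

53.0 s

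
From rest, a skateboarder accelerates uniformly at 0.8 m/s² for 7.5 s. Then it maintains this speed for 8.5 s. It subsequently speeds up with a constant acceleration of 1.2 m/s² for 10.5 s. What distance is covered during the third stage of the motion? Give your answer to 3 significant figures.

129 m

Phase 1 (accelerating): v₀ = 0 m/s, a = 0.8 m/s².
v = v₀ + at = 0 + (0.8)(7.5) = 6.00 m/s
Δx = v₀t + ½at² = 0·7.5 + 0.5·0.8·7.5² = 22.5 m

Phase 2 (constant speed): v₀ = 6.00 m/s, a = 0 m/s².
v = v₀ + at = 6.00 + (0)(8.5) = 6.00 m/s
Δx = v₀t + ½at² = 6.00·8.5 + 0.5·0·8.5² = 51.0 m

Phase 3 (accelerating): v₀ = 6.00 m/s, a = 1.2 m/s².
v = v₀ + at = 6.00 + (1.2)(10.5) = 18.6 m/s
Δx = v₀t + ½at² = 6.00·10.5 + 0.5·1.2·10.5² = 129 m
Distance in phase 3 = 129 m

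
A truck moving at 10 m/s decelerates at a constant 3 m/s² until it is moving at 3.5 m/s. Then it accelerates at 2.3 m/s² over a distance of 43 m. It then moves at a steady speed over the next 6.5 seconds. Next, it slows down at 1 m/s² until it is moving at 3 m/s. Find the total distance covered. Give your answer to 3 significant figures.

Phase 1 (decelerating): v₀ = 10.0 m/s, a = -3 m/s².
v = v₀ + at → t = (3.5 − 10.0) / -3 = 2.17 s
v² = v₀² + 2aΔx → Δx = (3.5² − 10.0²)/(2·-3) = 14.6 m

Phase 2 (accelerating): v₀ = 3.50 m/s, a = 2.3 m/s².
v² = v₀² + 2aΔx = 3.50² + 2·2.3·43 = 210 → v = 14.5 m/s
t = (v − v₀)/a = (14.5 − 3.50)/2.3 = 4.78 s

Phase 3 (constant speed): v₀ = 14.5 m/s, a = 0 m/s².
v = v₀ + at = 14.5 + (0)(6.5) = 14.5 m/s
Δx = v₀t + ½at² = 14.5·6.5 + 0.5·0·6.5² = 94.2 m

Phase 4 (decelerating): v₀ = 14.5 m/s, a = -1 m/s².
v = v₀ + at → t = (3 − 14.5) / -1 = 11.5 s
v² = v₀² + 2aΔx → Δx = (3² − 14.5²)/(2·-1) = 101 m
Total distance = 14.6 + 43.0 + 94.2 + 101 = 252 m

252 m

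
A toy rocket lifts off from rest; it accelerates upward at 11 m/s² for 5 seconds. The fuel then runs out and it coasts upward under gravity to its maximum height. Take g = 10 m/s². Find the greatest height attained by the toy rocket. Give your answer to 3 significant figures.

Phase 1 (powered ascent): v₀ = 0 m/s, a = 11 m/s².
v = v₀ + at = 0 + (11)(5) = 55.0 m/s
Δx = v₀t + ½at² = 0·5 + 0.5·11·5² = 138 m

Phase 2 (coasting upward): v₀ = 55.0 m/s, a = -10 m/s².
v = v₀ + at → t = (0 − 55.0) / -10 = 5.50 s
v² = v₀² + 2aΔx → Δx = (0² − 55.0²)/(2·-10) = 151 m
Maximum height = 138 + 151 = 289 m

289 m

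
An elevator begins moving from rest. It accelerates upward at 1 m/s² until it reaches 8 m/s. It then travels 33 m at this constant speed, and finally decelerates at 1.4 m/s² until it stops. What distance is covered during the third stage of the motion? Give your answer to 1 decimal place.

Phase 1 (accelerating): v₀ = 0 m/s, a = 1 m/s².
v = v₀ + at → t = (8 − 0) / 1 = 8.00 s
v² = v₀² + 2aΔx → Δx = (8² − 0²)/(2·1) = 32.0 m

Phase 2 (constant speed): v₀ = 8.00 m/s, a = 0 m/s².
Constant speed: t = d/v = 33/8.00 = 4.12 s

Phase 3 (decelerating): v₀ = 8.00 m/s, a = -1.4 m/s².
v = v₀ + at → t = (0 − 8.00) / -1.4 = 5.71 s
v² = v₀² + 2aΔx → Δx = (0² − 8.00²)/(2·-1.4) = 22.9 m
Distance in phase 3 = 22.9 m

22.9 m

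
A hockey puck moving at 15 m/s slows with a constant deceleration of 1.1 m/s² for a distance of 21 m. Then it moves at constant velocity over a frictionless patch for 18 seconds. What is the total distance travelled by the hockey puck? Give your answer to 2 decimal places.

261.69 m

Phase 1 (decelerating): v₀ = 15.0 m/s, a = -1.1 m/s².
v² = v₀² + 2aΔx = 15.0² + 2·-1.1·21 = 179 → v = 13.4 m/s
t = (v − v₀)/a = (13.4 − 15.0)/-1.1 = 1.48 s

Phase 2 (constant speed): v₀ = 13.4 m/s, a = 0 m/s².
v = v₀ + at = 13.4 + (0)(18) = 13.4 m/s
Δx = v₀t + ½at² = 13.4·18 + 0.5·0·18² = 241 m
Total distance = 21.0 + 241 = 262 m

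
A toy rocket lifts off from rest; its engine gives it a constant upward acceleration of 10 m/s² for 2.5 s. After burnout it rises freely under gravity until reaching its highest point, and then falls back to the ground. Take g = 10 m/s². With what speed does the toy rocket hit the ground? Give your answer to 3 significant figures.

Phase 1 (powered ascent): v₀ = 0 m/s, a = 10 m/s².
v = v₀ + at = 0 + (10)(2.5) = 25.0 m/s
Δx = v₀t + ½at² = 0·2.5 + 0.5·10·2.5² = 31.2 m

Phase 2 (coasting upward): v₀ = 25.0 m/s, a = -10 m/s².
v = v₀ + at → t = (0 − 25.0) / -10 = 2.50 s
v² = v₀² + 2aΔx → Δx = (0² − 25.0²)/(2·-10) = 31.2 m

Phase 3 (free fall): v₀ = 0 m/s, a = -10 m/s².
Falls 62.5 m from rest: t = √(2·62.5/10) = 3.54 s; v = g·t = 35.4 m/s.
Impact speed = 35.4 m/s

35.4 m/s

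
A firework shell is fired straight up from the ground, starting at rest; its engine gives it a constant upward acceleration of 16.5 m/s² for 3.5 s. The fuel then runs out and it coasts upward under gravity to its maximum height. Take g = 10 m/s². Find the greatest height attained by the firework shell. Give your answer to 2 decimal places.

267.82 m

Phase 1 (powered ascent): v₀ = 0 m/s, a = 16.5 m/s².
v = v₀ + at = 0 + (16.5)(3.5) = 57.8 m/s
Δx = v₀t + ½at² = 0·3.5 + 0.5·16.5·3.5² = 101 m

Phase 2 (coasting upward): v₀ = 57.8 m/s, a = -10 m/s².
v = v₀ + at → t = (0 − 57.8) / -10 = 5.78 s
v² = v₀² + 2aΔx → Δx = (0² − 57.8²)/(2·-10) = 167 m
Maximum height = 101 + 167 = 268 m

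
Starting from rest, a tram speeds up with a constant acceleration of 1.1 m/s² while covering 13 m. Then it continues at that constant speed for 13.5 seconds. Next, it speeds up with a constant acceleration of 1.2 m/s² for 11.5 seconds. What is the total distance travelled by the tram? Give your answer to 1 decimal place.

Phase 1 (accelerating): v₀ = 0 m/s, a = 1.1 m/s².
v² = v₀² + 2aΔx = 0² + 2·1.1·13 = 28.6 → v = 5.35 m/s
t = (v − v₀)/a = (5.35 − 0)/1.1 = 4.86 s

Phase 2 (constant speed): v₀ = 5.35 m/s, a = 0 m/s².
v = v₀ + at = 5.35 + (0)(13.5) = 5.35 m/s
Δx = v₀t + ½at² = 5.35·13.5 + 0.5·0·13.5² = 72.2 m

Phase 3 (accelerating): v₀ = 5.35 m/s, a = 1.2 m/s².
v = v₀ + at = 5.35 + (1.2)(11.5) = 19.1 m/s
Δx = v₀t + ½at² = 5.35·11.5 + 0.5·1.2·11.5² = 141 m
Total distance = 13.0 + 72.2 + 141 = 226 m

226.0 m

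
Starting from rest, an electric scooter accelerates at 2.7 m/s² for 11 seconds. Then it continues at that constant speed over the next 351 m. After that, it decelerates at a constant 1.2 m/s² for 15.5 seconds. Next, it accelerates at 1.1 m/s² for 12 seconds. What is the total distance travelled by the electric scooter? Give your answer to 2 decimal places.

Phase 1 (accelerating): v₀ = 0 m/s, a = 2.7 m/s².
v = v₀ + at = 0 + (2.7)(11) = 29.7 m/s
Δx = v₀t + ½at² = 0·11 + 0.5·2.7·11² = 163 m

Phase 2 (constant speed): v₀ = 29.7 m/s, a = 0 m/s².
Constant speed: t = d/v = 351/29.7 = 11.8 s

Phase 3 (decelerating): v₀ = 29.7 m/s, a = -1.2 m/s².
v = v₀ + at = 29.7 + (-1.2)(15.5) = 11.1 m/s
Δx = v₀t + ½at² = 29.7·15.5 + 0.5·-1.2·15.5² = 316 m

Phase 4 (accelerating): v₀ = 11.1 m/s, a = 1.1 m/s².
v = v₀ + at = 11.1 + (1.1)(12) = 24.3 m/s
Δx = v₀t + ½at² = 11.1·12 + 0.5·1.1·12² = 212 m
Total distance = 163 + 351 + 316 + 212 = 1040 m

1042.95 m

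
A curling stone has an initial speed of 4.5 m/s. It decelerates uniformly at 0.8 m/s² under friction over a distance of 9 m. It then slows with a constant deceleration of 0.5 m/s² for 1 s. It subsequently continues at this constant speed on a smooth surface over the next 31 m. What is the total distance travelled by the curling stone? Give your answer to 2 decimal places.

Phase 1 (decelerating): v₀ = 4.50 m/s, a = -0.8 m/s².
v² = v₀² + 2aΔx = 4.50² + 2·-0.8·9 = 5.85 → v = 2.42 m/s
t = (v − v₀)/a = (2.42 − 4.50)/-0.8 = 2.60 s

Phase 2 (decelerating): v₀ = 2.42 m/s, a = -0.5 m/s².
v = v₀ + at = 2.42 + (-0.5)(1) = 1.92 m/s
Δx = v₀t + ½at² = 2.42·1 + 0.5·-0.5·1² = 2.17 m

Phase 3 (constant speed): v₀ = 1.92 m/s, a = 0 m/s².
Constant speed: t = d/v = 31/1.92 = 16.2 s
Total distance = 9.00 + 2.17 + 31.0 = 42.2 m

42.17 m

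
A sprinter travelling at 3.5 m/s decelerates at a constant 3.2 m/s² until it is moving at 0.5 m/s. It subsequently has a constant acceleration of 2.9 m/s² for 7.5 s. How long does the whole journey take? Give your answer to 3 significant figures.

Phase 1 (decelerating): v₀ = 3.50 m/s, a = -3.2 m/s².
v = v₀ + at → t = (0.5 − 3.50) / -3.2 = 0.938 s
v² = v₀² + 2aΔx → Δx = (0.5² − 3.50²)/(2·-3.2) = 1.88 m

Phase 2 (accelerating): v₀ = 0.500 m/s, a = 2.9 m/s².
v = v₀ + at = 0.500 + (2.9)(7.5) = 22.2 m/s
Δx = v₀t + ½at² = 0.500·7.5 + 0.5·2.9·7.5² = 85.3 m
Total time = 0.938 + 7.50 = 8.44 s

8.44 s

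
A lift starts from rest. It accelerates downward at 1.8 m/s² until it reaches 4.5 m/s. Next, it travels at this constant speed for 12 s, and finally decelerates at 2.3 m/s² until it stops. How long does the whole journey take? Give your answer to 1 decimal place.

Phase 1 (accelerating): v₀ = 0 m/s, a = 1.8 m/s².
v = v₀ + at → t = (4.5 − 0) / 1.8 = 2.50 s
v² = v₀² + 2aΔx → Δx = (4.5² − 0²)/(2·1.8) = 5.62 m

Phase 2 (constant speed): v₀ = 4.50 m/s, a = 0 m/s².
v = v₀ + at = 4.50 + (0)(12) = 4.50 m/s
Δx = v₀t + ½at² = 4.50·12 + 0.5·0·12² = 54.0 m

Phase 3 (decelerating): v₀ = 4.50 m/s, a = -2.3 m/s².
v = v₀ + at → t = (0 − 4.50) / -2.3 = 1.96 s
v² = v₀² + 2aΔx → Δx = (0² − 4.50²)/(2·-2.3) = 4.40 m
Total time = 2.50 + 12.0 + 1.96 = 16.5 s

16.5 s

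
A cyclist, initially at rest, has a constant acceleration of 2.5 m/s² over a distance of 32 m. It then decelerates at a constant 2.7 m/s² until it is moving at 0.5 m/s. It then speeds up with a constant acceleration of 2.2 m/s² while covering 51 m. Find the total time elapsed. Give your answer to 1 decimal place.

Phase 1 (accelerating): v₀ = 0 m/s, a = 2.5 m/s².
v² = v₀² + 2aΔx = 0² + 2·2.5·32 = 160 → v = 12.6 m/s
t = (v − v₀)/a = (12.6 − 0)/2.5 = 5.06 s

Phase 2 (decelerating): v₀ = 12.6 m/s, a = -2.7 m/s².
v = v₀ + at → t = (0.5 − 12.6) / -2.7 = 4.50 s
v² = v₀² + 2aΔx → Δx = (0.5² − 12.6²)/(2·-2.7) = 29.6 m

Phase 3 (accelerating): v₀ = 0.500 m/s, a = 2.2 m/s².
v² = v₀² + 2aΔx = 0.500² + 2·2.2·51 = 225 → v = 15.0 m/s
t = (v − v₀)/a = (15.0 − 0.500)/2.2 = 6.59 s
Total time = 5.06 + 4.50 + 6.59 = 16.1 s

16.1 s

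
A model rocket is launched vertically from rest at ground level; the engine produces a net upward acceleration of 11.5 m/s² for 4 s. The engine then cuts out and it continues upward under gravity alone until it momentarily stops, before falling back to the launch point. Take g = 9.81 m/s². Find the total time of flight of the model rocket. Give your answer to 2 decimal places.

15.07 s

Phase 1 (powered ascent): v₀ = 0 m/s, a = 11.5 m/s².
v = v₀ + at = 0 + (11.5)(4) = 46.0 m/s
Δx = v₀t + ½at² = 0·4 + 0.5·11.5·4² = 92.0 m

Phase 2 (coasting upward): v₀ = 46.0 m/s, a = -9.81 m/s².
v = v₀ + at → t = (0 − 46.0) / -9.81 = 4.69 s
v² = v₀² + 2aΔx → Δx = (0² − 46.0²)/(2·-9.81) = 108 m

Phase 3 (free fall): v₀ = 0 m/s, a = -9.81 m/s².
Falls 200 m from rest: t = √(2·200/9.81) = 6.38 s; v = g·t = 62.6 m/s.
Total time = 4.00 + 4.69 + 6.38 = 15.1 s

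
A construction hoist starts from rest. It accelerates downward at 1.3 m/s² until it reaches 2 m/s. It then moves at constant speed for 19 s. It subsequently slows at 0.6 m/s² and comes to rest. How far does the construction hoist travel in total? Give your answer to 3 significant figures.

Phase 1 (accelerating): v₀ = 0 m/s, a = 1.3 m/s².
v = v₀ + at → t = (2 − 0) / 1.3 = 1.54 s
v² = v₀² + 2aΔx → Δx = (2² − 0²)/(2·1.3) = 1.54 m

Phase 2 (constant speed): v₀ = 2.00 m/s, a = 0 m/s².
v = v₀ + at = 2.00 + (0)(19) = 2.00 m/s
Δx = v₀t + ½at² = 2.00·19 + 0.5·0·19² = 38.0 m

Phase 3 (decelerating): v₀ = 2.00 m/s, a = -0.6 m/s².
v = v₀ + at → t = (0 − 2.00) / -0.6 = 3.33 s
v² = v₀² + 2aΔx → Δx = (0² − 2.00²)/(2·-0.6) = 3.33 m
Total distance = 1.54 + 38.0 + 3.33 = 42.9 m

42.9 m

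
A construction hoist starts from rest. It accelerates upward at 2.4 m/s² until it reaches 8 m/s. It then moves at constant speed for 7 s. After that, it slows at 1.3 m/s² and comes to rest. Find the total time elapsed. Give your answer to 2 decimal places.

16.49 s

Phase 1 (accelerating): v₀ = 0 m/s, a = 2.4 m/s².
v = v₀ + at → t = (8 − 0) / 2.4 = 3.33 s
v² = v₀² + 2aΔx → Δx = (8² − 0²)/(2·2.4) = 13.3 m

Phase 2 (constant speed): v₀ = 8.00 m/s, a = 0 m/s².
v = v₀ + at = 8.00 + (0)(7) = 8.00 m/s
Δx = v₀t + ½at² = 8.00·7 + 0.5·0·7² = 56.0 m

Phase 3 (decelerating): v₀ = 8.00 m/s, a = -1.3 m/s².
v = v₀ + at → t = (0 − 8.00) / -1.3 = 6.15 s
v² = v₀² + 2aΔx → Δx = (0² − 8.00²)/(2·-1.3) = 24.6 m
Total time = 3.33 + 7.00 + 6.15 = 16.5 s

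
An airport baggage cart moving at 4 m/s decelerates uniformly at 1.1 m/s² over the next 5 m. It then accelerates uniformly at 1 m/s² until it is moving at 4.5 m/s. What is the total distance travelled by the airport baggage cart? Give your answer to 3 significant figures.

Phase 1 (decelerating): v₀ = 4.00 m/s, a = -1.1 m/s².
v² = v₀² + 2aΔx = 4.00² + 2·-1.1·5 = 5.00 → v = 2.24 m/s
t = (v − v₀)/a = (2.24 − 4.00)/-1.1 = 1.60 s

Phase 2 (accelerating): v₀ = 2.24 m/s, a = 1 m/s².
v = v₀ + at → t = (4.5 − 2.24) / 1 = 2.26 s
v² = v₀² + 2aΔx → Δx = (4.5² − 2.24²)/(2·1) = 7.62 m
Total distance = 5.00 + 7.62 = 12.6 m

12.6 m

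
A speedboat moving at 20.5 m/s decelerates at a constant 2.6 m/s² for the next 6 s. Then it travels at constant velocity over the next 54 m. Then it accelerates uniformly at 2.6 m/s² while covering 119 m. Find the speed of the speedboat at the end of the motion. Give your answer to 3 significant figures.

Phase 1 (decelerating): v₀ = 20.5 m/s, a = -2.6 m/s².
v = v₀ + at = 20.5 + (-2.6)(6) = 4.90 m/s
Δx = v₀t + ½at² = 20.5·6 + 0.5·-2.6·6² = 76.2 m

Phase 2 (constant speed): v₀ = 4.90 m/s, a = 0 m/s².
Constant speed: t = d/v = 54/4.90 = 11.0 s

Phase 3 (accelerating): v₀ = 4.90 m/s, a = 2.6 m/s².
v² = v₀² + 2aΔx = 4.90² + 2·2.6·119 = 643 → v = 25.4 m/s
t = (v − v₀)/a = (25.4 − 4.90)/2.6 = 7.87 s
Final speed = 25.4 m/s

25.4 m/s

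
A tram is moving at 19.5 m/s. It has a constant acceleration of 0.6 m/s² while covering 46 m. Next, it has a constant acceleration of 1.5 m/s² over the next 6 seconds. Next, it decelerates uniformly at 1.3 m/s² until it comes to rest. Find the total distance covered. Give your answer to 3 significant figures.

Phase 1 (accelerating): v₀ = 19.5 m/s, a = 0.6 m/s².
v² = v₀² + 2aΔx = 19.5² + 2·0.6·46 = 435 → v = 20.9 m/s
t = (v − v₀)/a = (20.9 − 19.5)/0.6 = 2.28 s

Phase 2 (accelerating): v₀ = 20.9 m/s, a = 1.5 m/s².
v = v₀ + at = 20.9 + (1.5)(6) = 29.9 m/s
Δx = v₀t + ½at² = 20.9·6 + 0.5·1.5·6² = 152 m

Phase 3 (decelerating): v₀ = 29.9 m/s, a = -1.3 m/s².
v = v₀ + at → t = (0 − 29.9) / -1.3 = 23.0 s
v² = v₀² + 2aΔx → Δx = (0² − 29.9²)/(2·-1.3) = 343 m
Total distance = 46.0 + 152 + 343 = 541 m

541 m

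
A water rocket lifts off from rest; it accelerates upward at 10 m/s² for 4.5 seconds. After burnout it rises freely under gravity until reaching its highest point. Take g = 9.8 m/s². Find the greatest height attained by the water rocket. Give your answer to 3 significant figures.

Phase 1 (powered ascent): v₀ = 0 m/s, a = 10 m/s².
v = v₀ + at = 0 + (10)(4.5) = 45.0 m/s
Δx = v₀t + ½at² = 0·4.5 + 0.5·10·4.5² = 101 m

Phase 2 (coasting upward): v₀ = 45.0 m/s, a = -9.8 m/s².
v = v₀ + at → t = (0 − 45.0) / -9.8 = 4.59 s
v² = v₀² + 2aΔx → Δx = (0² − 45.0²)/(2·-9.8) = 103 m
Maximum height = 101 + 103 = 205 m

205 m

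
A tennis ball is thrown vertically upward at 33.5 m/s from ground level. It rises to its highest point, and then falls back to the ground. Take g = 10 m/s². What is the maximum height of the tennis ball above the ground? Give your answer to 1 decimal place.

56.1 m

Phase 1 (rising): v₀ = 33.5 m/s, a = -10 m/s².
v = v₀ + at → t = (0 − 33.5) / -10 = 3.35 s
v² = v₀² + 2aΔx → Δx = (0² − 33.5²)/(2·-10) = 56.1 m
Maximum height = 56.1 m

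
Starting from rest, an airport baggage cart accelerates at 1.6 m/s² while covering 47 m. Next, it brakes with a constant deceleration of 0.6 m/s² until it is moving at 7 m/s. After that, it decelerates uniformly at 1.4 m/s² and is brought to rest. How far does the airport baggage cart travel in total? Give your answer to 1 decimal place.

Phase 1 (accelerating): v₀ = 0 m/s, a = 1.6 m/s².
v² = v₀² + 2aΔx = 0² + 2·1.6·47 = 150 → v = 12.3 m/s
t = (v − v₀)/a = (12.3 − 0)/1.6 = 7.66 s

Phase 2 (decelerating): v₀ = 12.3 m/s, a = -0.6 m/s².
v = v₀ + at → t = (7 − 12.3) / -0.6 = 8.77 s
v² = v₀² + 2aΔx → Δx = (7² − 12.3²)/(2·-0.6) = 84.5 m

Phase 3 (decelerating): v₀ = 7.00 m/s, a = -1.4 m/s².
v = v₀ + at → t = (0 − 7.00) / -1.4 = 5.00 s
v² = v₀² + 2aΔx → Δx = (0² − 7.00²)/(2·-1.4) = 17.5 m
Total distance = 47.0 + 84.5 + 17.5 = 149 m

149.0 m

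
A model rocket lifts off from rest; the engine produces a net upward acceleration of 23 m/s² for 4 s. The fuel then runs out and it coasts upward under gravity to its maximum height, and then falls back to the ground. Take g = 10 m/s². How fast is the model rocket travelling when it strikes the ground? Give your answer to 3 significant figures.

110 m/s

Phase 1 (powered ascent): v₀ = 0 m/s, a = 23 m/s².
v = v₀ + at = 0 + (23)(4) = 92.0 m/s
Δx = v₀t + ½at² = 0·4 + 0.5·23·4² = 184 m

Phase 2 (coasting upward): v₀ = 92.0 m/s, a = -10 m/s².
v = v₀ + at → t = (0 − 92.0) / -10 = 9.20 s
v² = v₀² + 2aΔx → Δx = (0² − 92.0²)/(2·-10) = 423 m

Phase 3 (free fall): v₀ = 0 m/s, a = -10 m/s².
Falls 607 m from rest: t = √(2·607/10) = 11.0 s; v = g·t = 110 m/s.
Impact speed = 110 m/s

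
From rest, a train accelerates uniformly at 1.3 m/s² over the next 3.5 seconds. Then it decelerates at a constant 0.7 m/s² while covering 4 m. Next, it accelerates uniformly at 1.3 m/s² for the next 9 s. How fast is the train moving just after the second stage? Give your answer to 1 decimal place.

Phase 1 (accelerating): v₀ = 0 m/s, a = 1.3 m/s².
v = v₀ + at = 0 + (1.3)(3.5) = 4.55 m/s
Δx = v₀t + ½at² = 0·3.5 + 0.5·1.3·3.5² = 7.96 m

Phase 2 (decelerating): v₀ = 4.55 m/s, a = -0.7 m/s².
v² = v₀² + 2aΔx = 4.55² + 2·-0.7·4 = 15.1 → v = 3.89 m/s
t = (v − v₀)/a = (3.89 − 4.55)/-0.7 = 0.948 s
Speed at end of phase 2 = 3.89 m/s

3.9 m/s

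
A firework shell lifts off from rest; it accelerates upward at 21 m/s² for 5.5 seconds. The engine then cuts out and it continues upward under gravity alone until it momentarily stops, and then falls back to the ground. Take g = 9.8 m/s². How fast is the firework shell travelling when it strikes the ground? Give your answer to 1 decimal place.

139.9 m/s

Phase 1 (powered ascent): v₀ = 0 m/s, a = 21 m/s².
v = v₀ + at = 0 + (21)(5.5) = 116 m/s
Δx = v₀t + ½at² = 0·5.5 + 0.5·21·5.5² = 318 m

Phase 2 (coasting upward): v₀ = 116 m/s, a = -9.8 m/s².
v = v₀ + at → t = (0 − 116) / -9.8 = 11.8 s
v² = v₀² + 2aΔx → Δx = (0² − 116²)/(2·-9.8) = 681 m

Phase 3 (free fall): v₀ = 0 m/s, a = -9.8 m/s².
Falls 998 m from rest: t = √(2·998/9.8) = 14.3 s; v = g·t = 140 m/s.
Impact speed = 140 m/s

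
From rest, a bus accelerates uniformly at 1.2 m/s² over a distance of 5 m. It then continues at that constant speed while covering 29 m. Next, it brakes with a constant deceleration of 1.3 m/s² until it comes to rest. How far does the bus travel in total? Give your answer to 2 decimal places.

Phase 1 (accelerating): v₀ = 0 m/s, a = 1.2 m/s².
v² = v₀² + 2aΔx = 0² + 2·1.2·5 = 12.0 → v = 3.46 m/s
t = (v − v₀)/a = (3.46 − 0)/1.2 = 2.89 s

Phase 2 (constant speed): v₀ = 3.46 m/s, a = 0 m/s².
Constant speed: t = d/v = 29/3.46 = 8.37 s

Phase 3 (decelerating): v₀ = 3.46 m/s, a = -1.3 m/s².
v = v₀ + at → t = (0 − 3.46) / -1.3 = 2.66 s
v² = v₀² + 2aΔx → Δx = (0² − 3.46²)/(2·-1.3) = 4.62 m
Total distance = 5.00 + 29.0 + 4.62 = 38.6 m

38.62 m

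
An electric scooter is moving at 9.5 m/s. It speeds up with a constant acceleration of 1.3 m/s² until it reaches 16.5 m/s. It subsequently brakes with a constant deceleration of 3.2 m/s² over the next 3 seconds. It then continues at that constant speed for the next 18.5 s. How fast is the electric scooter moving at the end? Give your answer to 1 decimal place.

6.9 m/s

Phase 1 (accelerating): v₀ = 9.50 m/s, a = 1.3 m/s².
v = v₀ + at → t = (16.5 − 9.50) / 1.3 = 5.38 s
v² = v₀² + 2aΔx → Δx = (16.5² − 9.50²)/(2·1.3) = 70.0 m

Phase 2 (decelerating): v₀ = 16.5 m/s, a = -3.2 m/s².
v = v₀ + at = 16.5 + (-3.2)(3) = 6.90 m/s
Δx = v₀t + ½at² = 16.5·3 + 0.5·-3.2·3² = 35.1 m

Phase 3 (constant speed): v₀ = 6.90 m/s, a = 0 m/s².
v = v₀ + at = 6.90 + (0)(18.5) = 6.90 m/s
Δx = v₀t + ½at² = 6.90·18.5 + 0.5·0·18.5² = 128 m
Final speed = 6.90 m/s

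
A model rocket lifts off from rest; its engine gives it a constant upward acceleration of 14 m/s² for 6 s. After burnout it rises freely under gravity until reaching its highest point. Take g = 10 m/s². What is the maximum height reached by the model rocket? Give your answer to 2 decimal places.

604.80 m

Phase 1 (powered ascent): v₀ = 0 m/s, a = 14 m/s².
v = v₀ + at = 0 + (14)(6) = 84.0 m/s
Δx = v₀t + ½at² = 0·6 + 0.5·14·6² = 252 m

Phase 2 (coasting upward): v₀ = 84.0 m/s, a = -10 m/s².
v = v₀ + at → t = (0 − 84.0) / -10 = 8.40 s
v² = v₀² + 2aΔx → Δx = (0² − 84.0²)/(2·-10) = 353 m
Maximum height = 252 + 353 = 605 m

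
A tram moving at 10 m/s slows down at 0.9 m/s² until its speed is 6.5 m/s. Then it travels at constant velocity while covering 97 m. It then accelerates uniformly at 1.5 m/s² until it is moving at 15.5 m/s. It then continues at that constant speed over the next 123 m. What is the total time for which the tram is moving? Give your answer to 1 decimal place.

32.7 s

Phase 1 (decelerating): v₀ = 10.0 m/s, a = -0.9 m/s².
v = v₀ + at → t = (6.5 − 10.0) / -0.9 = 3.89 s
v² = v₀² + 2aΔx → Δx = (6.5² − 10.0²)/(2·-0.9) = 32.1 m

Phase 2 (constant speed): v₀ = 6.50 m/s, a = 0 m/s².
Constant speed: t = d/v = 97/6.50 = 14.9 s

Phase 3 (accelerating): v₀ = 6.50 m/s, a = 1.5 m/s².
v = v₀ + at → t = (15.5 − 6.50) / 1.5 = 6.00 s
v² = v₀² + 2aΔx → Δx = (15.5² − 6.50²)/(2·1.5) = 66.0 m

Phase 4 (constant speed): v₀ = 15.5 m/s, a = 0 m/s².
Constant speed: t = d/v = 123/15.5 = 7.94 s
Total time = 3.89 + 14.9 + 6.00 + 7.94 = 32.7 s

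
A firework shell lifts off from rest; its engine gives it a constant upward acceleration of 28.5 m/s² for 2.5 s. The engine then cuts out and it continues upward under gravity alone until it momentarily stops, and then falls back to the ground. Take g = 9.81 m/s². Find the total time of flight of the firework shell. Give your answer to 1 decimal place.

Phase 1 (powered ascent): v₀ = 0 m/s, a = 28.5 m/s².
v = v₀ + at = 0 + (28.5)(2.5) = 71.2 m/s
Δx = v₀t + ½at² = 0·2.5 + 0.5·28.5·2.5² = 89.1 m

Phase 2 (coasting upward): v₀ = 71.2 m/s, a = -9.81 m/s².
v = v₀ + at → t = (0 − 71.2) / -9.81 = 7.26 s
v² = v₀² + 2aΔx → Δx = (0² − 71.2²)/(2·-9.81) = 259 m

Phase 3 (free fall): v₀ = 0 m/s, a = -9.81 m/s².
Falls 348 m from rest: t = √(2·348/9.81) = 8.42 s; v = g·t = 82.6 m/s.
Total time = 2.50 + 7.26 + 8.42 = 18.2 s

18.2 s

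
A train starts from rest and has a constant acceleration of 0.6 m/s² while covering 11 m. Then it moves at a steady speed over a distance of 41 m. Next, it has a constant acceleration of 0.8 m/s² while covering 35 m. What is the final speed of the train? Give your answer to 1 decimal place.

Phase 1 (accelerating): v₀ = 0 m/s, a = 0.6 m/s².
v² = v₀² + 2aΔx = 0² + 2·0.6·11 = 13.2 → v = 3.63 m/s
t = (v − v₀)/a = (3.63 − 0)/0.6 = 6.06 s

Phase 2 (constant speed): v₀ = 3.63 m/s, a = 0 m/s².
Constant speed: t = d/v = 41/3.63 = 11.3 s

Phase 3 (accelerating): v₀ = 3.63 m/s, a = 0.8 m/s².
v² = v₀² + 2aΔx = 3.63² + 2·0.8·35 = 69.2 → v = 8.32 m/s
t = (v − v₀)/a = (8.32 − 3.63)/0.8 = 5.86 s
Final speed = 8.32 m/s

8.3 m/s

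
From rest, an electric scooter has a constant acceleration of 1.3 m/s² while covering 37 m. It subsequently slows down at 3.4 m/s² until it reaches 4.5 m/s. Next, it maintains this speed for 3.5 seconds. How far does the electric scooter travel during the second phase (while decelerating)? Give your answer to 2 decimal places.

Phase 1 (accelerating): v₀ = 0 m/s, a = 1.3 m/s².
v² = v₀² + 2aΔx = 0² + 2·1.3·37 = 96.2 → v = 9.81 m/s
t = (v − v₀)/a = (9.81 − 0)/1.3 = 7.54 s

Phase 2 (decelerating): v₀ = 9.81 m/s, a = -3.4 m/s².
v = v₀ + at → t = (4.5 − 9.81) / -3.4 = 1.56 s
v² = v₀² + 2aΔx → Δx = (4.5² − 9.81²)/(2·-3.4) = 11.2 m
Distance in phase 2 = 11.2 m

11.17 m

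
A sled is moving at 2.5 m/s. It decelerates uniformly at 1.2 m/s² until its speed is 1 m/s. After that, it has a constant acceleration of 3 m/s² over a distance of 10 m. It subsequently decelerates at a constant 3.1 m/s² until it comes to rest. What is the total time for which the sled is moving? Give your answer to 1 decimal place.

Phase 1 (decelerating): v₀ = 2.50 m/s, a = -1.2 m/s².
v = v₀ + at → t = (1 − 2.50) / -1.2 = 1.25 s
v² = v₀² + 2aΔx → Δx = (1² − 2.50²)/(2·-1.2) = 2.19 m

Phase 2 (accelerating): v₀ = 1.00 m/s, a = 3 m/s².
v² = v₀² + 2aΔx = 1.00² + 2·3·10 = 61.0 → v = 7.81 m/s
t = (v − v₀)/a = (7.81 − 1.00)/3 = 2.27 s

Phase 3 (decelerating): v₀ = 7.81 m/s, a = -3.1 m/s².
v = v₀ + at → t = (0 − 7.81) / -3.1 = 2.52 s
v² = v₀² + 2aΔx → Δx = (0² − 7.81²)/(2·-3.1) = 9.84 m
Total time = 1.25 + 2.27 + 2.52 = 6.04 s

6.0 s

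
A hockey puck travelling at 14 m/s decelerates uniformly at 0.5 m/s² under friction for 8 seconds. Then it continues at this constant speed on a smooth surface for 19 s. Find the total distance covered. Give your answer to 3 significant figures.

Phase 1 (decelerating): v₀ = 14.0 m/s, a = -0.5 m/s².
v = v₀ + at = 14.0 + (-0.5)(8) = 10.0 m/s
Δx = v₀t + ½at² = 14.0·8 + 0.5·-0.5·8² = 96.0 m

Phase 2 (constant speed): v₀ = 10.0 m/s, a = 0 m/s².
v = v₀ + at = 10.0 + (0)(19) = 10.0 m/s
Δx = v₀t + ½at² = 10.0·19 + 0.5·0·19² = 190 m
Total distance = 96.0 + 190 = 286 m

286 m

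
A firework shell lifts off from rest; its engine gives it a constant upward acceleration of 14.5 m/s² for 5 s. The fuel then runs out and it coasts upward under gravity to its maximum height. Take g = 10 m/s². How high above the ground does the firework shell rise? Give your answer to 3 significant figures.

Phase 1 (powered ascent): v₀ = 0 m/s, a = 14.5 m/s².
v = v₀ + at = 0 + (14.5)(5) = 72.5 m/s
Δx = v₀t + ½at² = 0·5 + 0.5·14.5·5² = 181 m

Phase 2 (coasting upward): v₀ = 72.5 m/s, a = -10 m/s².
v = v₀ + at → t = (0 − 72.5) / -10 = 7.25 s
v² = v₀² + 2aΔx → Δx = (0² − 72.5²)/(2·-10) = 263 m
Maximum height = 181 + 263 = 444 m

444 m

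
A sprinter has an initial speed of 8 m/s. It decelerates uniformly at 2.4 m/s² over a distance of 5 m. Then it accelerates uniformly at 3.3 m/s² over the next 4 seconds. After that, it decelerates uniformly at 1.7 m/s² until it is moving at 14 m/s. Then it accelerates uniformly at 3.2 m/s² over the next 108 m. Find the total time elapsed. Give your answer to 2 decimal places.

Phase 1 (decelerating): v₀ = 8.00 m/s, a = -2.4 m/s².
v² = v₀² + 2aΔx = 8.00² + 2·-2.4·5 = 40.0 → v = 6.32 m/s
t = (v − v₀)/a = (6.32 − 8.00)/-2.4 = 0.698 s

Phase 2 (accelerating): v₀ = 6.32 m/s, a = 3.3 m/s².
v = v₀ + at = 6.32 + (3.3)(4) = 19.5 m/s
Δx = v₀t + ½at² = 6.32·4 + 0.5·3.3·4² = 51.7 m

Phase 3 (decelerating): v₀ = 19.5 m/s, a = -1.7 m/s².
v = v₀ + at → t = (14 − 19.5) / -1.7 = 3.25 s
v² = v₀² + 2aΔx → Δx = (14² − 19.5²)/(2·-1.7) = 54.5 m

Phase 4 (accelerating): v₀ = 14.0 m/s, a = 3.2 m/s².
v² = v₀² + 2aΔx = 14.0² + 2·3.2·108 = 887 → v = 29.8 m/s
t = (v − v₀)/a = (29.8 − 14.0)/3.2 = 4.93 s
Total time = 0.698 + 4.00 + 3.25 + 4.93 = 12.9 s

12.88 s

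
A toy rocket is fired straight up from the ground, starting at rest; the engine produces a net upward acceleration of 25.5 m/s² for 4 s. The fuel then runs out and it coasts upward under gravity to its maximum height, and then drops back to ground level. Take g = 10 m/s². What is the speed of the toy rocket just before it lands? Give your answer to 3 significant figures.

Phase 1 (powered ascent): v₀ = 0 m/s, a = 25.5 m/s².
v = v₀ + at = 0 + (25.5)(4) = 102 m/s
Δx = v₀t + ½at² = 0·4 + 0.5·25.5·4² = 204 m

Phase 2 (coasting upward): v₀ = 102 m/s, a = -10 m/s².
v = v₀ + at → t = (0 − 102) / -10 = 10.2 s
v² = v₀² + 2aΔx → Δx = (0² − 102²)/(2·-10) = 520 m

Phase 3 (free fall): v₀ = 0 m/s, a = -10 m/s².
Falls 724 m from rest: t = √(2·724/10) = 12.0 s; v = g·t = 120 m/s.
Impact speed = 120 m/s

120 m/s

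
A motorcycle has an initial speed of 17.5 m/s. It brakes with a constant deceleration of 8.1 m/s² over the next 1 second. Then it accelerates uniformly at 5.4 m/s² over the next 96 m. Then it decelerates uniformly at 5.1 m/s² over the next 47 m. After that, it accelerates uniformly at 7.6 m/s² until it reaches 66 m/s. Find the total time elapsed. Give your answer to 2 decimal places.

Phase 1 (decelerating): v₀ = 17.5 m/s, a = -8.1 m/s².
v = v₀ + at = 17.5 + (-8.1)(1) = 9.40 m/s
Δx = v₀t + ½at² = 17.5·1 + 0.5·-8.1·1² = 13.4 m

Phase 2 (accelerating): v₀ = 9.40 m/s, a = 5.4 m/s².
v² = v₀² + 2aΔx = 9.40² + 2·5.4·96 = 1130 → v = 33.5 m/s
t = (v − v₀)/a = (33.5 − 9.40)/5.4 = 4.47 s

Phase 3 (decelerating): v₀ = 33.5 m/s, a = -5.1 m/s².
v² = v₀² + 2aΔx = 33.5² + 2·-5.1·47 = 646 → v = 25.4 m/s
t = (v − v₀)/a = (25.4 − 33.5)/-5.1 = 1.59 s

Phase 4 (accelerating): v₀ = 25.4 m/s, a = 7.6 m/s².
v = v₀ + at → t = (66 − 25.4) / 7.6 = 5.34 s
v² = v₀² + 2aΔx → Δx = (66² − 25.4²)/(2·7.6) = 244 m
Total time = 1.00 + 4.47 + 1.59 + 5.34 = 12.4 s

12.41 s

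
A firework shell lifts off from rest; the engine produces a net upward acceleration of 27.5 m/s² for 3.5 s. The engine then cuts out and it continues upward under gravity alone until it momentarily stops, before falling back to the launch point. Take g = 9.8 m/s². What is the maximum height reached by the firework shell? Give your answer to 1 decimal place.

641.1 m

Phase 1 (powered ascent): v₀ = 0 m/s, a = 27.5 m/s².
v = v₀ + at = 0 + (27.5)(3.5) = 96.2 m/s
Δx = v₀t + ½at² = 0·3.5 + 0.5·27.5·3.5² = 168 m

Phase 2 (coasting upward): v₀ = 96.2 m/s, a = -9.8 m/s².
v = v₀ + at → t = (0 − 96.2) / -9.8 = 9.82 s
v² = v₀² + 2aΔx → Δx = (0² − 96.2²)/(2·-9.8) = 473 m
Maximum height = 168 + 473 = 641 m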